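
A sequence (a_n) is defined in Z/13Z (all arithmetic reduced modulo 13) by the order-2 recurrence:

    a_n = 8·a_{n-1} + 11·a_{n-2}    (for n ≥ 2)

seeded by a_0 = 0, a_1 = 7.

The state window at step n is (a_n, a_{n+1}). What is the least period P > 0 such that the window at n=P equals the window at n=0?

12

n=0: window = (0, 7)
n=1: window = (7, 4)
n=2: window = (4, 5)
n=3: window = (5, 6)
n=4: window = (6, 12)
n=5: window = (12, 6)
n=6: window = (6, 11)
n=7: window = (11, 11)
n=8: window = (11, 1)
n=9: window = (1, 12)
n=10: window = (12, 3)
n=11: window = (3, 0)
n=12: window = (0, 7)
window at n=12 equals window at n=0 → period = 12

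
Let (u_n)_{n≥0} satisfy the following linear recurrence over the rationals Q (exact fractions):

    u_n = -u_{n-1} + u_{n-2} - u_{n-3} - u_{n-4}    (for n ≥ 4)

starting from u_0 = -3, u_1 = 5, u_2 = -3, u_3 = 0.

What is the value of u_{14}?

u_4 = -1·0 + 1·-3 + -1·5 + -1·-3 = -5
u_5 = -1·-5 + 1·0 + -1·-3 + -1·5 = 3
u_6 = -1·3 + 1·-5 + -1·0 + -1·-3 = -5
u_7 = -1·-5 + 1·3 + -1·-5 + -1·0 = 13
u_8 = -1·13 + 1·-5 + -1·3 + -1·-5 = -16
u_9 = -1·-16 + 1·13 + -1·-5 + -1·3 = 31
u_10 = -1·31 + 1·-16 + -1·13 + -1·-5 = -55
u_11 = -1·-55 + 1·31 + -1·-16 + -1·13 = 89
u_12 = -1·89 + 1·-55 + -1·31 + -1·-16 = -159
u_13 = -1·-159 + 1·89 + -1·-55 + -1·31 = 272
u_14 = -1·272 + 1·-159 + -1·89 + -1·-55 = -465

-465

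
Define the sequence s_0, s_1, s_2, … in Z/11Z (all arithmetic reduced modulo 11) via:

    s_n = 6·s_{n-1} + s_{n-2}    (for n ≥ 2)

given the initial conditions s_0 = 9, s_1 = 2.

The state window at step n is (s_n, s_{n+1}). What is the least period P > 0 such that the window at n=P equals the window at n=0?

24

n=0: window = (9, 2)
n=1: window = (2, 10)
n=2: window = (10, 7)
n=3: window = (7, 8)
n=4: window = (8, 0)
n=5: window = (0, 8)
n=6: window = (8, 4)
n=7: window = (4, 10)
n=8: window = (10, 9)
n=9: window = (9, 9)
n=10: window = (9, 8)
n=11: window = (8, 2)
n=12: window = (2, 9)
n=13: window = (9, 1)
n=14: window = (1, 4)
n=15: window = (4, 3)
n=16: window = (3, 0)
n=17: window = (0, 3)
n=18: window = (3, 7)
n=19: window = (7, 1)
n=20: window = (1, 2)
n=21: window = (2, 2)
n=22: window = (2, 3)
n=23: window = (3, 9)
n=24: window = (9, 2)
window at n=24 equals window at n=0 → period = 24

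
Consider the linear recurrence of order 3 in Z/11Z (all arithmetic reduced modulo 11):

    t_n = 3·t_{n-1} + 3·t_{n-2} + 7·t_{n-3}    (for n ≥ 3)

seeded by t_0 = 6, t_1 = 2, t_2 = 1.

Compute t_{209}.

t_3 = 3·1 + 3·2 + 7·6 = 7
t_4 = 3·7 + 3·1 + 7·2 = 5
t_5 = 3·5 + 3·7 + 7·1 = 10
t_6 = 3·10 + 3·5 + 7·7 = 6
t_7 = 3·6 + 3·10 + 7·5 = 6
t_8 = 3·6 + 3·6 + 7·10 = 7
Continuing the recurrence:
  t_9 = 4;  t_10 = 9;  t_11 = 0;  t_12 = 0;  t_13 = 8;  t_14 = 2
  t_15 = 8;  t_16 = 9;  t_17 = 10;  t_18 = 3;  t_19 = 3;  t_20 = 0
  t_21 = 8;  t_22 = 1;  t_23 = 5;  t_24 = 8;  t_25 = 2;  t_26 = 10
  t_27 = 4;  t_28 = 1;  t_29 = 8;  t_30 = 0;  t_31 = 9;  t_32 = 6
  t_33 = 1;  t_34 = 7;  t_35 = 0;  t_36 = 6;  t_37 = 1;  t_38 = 10
  t_39 = 9;  t_40 = 9;  t_41 = 3;  t_42 = 0;  t_43 = 6;  t_44 = 6
  t_45 = 3;  t_46 = 3;  t_47 = 5;  t_48 = 1;  t_49 = 6;  t_50 = 1
  t_51 = 6;  t_52 = 8;  t_53 = 5;  t_54 = 4;  t_55 = 6;  t_56 = 10
  t_57 = 10;  t_58 = 3;  t_59 = 10;  t_60 = 10;  t_61 = 4;  t_62 = 2
  t_63 = 0;  t_64 = 1;  t_65 = 6;  t_66 = 10;  t_67 = 0;  t_68 = 6
  t_69 = 0;  t_70 = 7;  t_71 = 8;  t_72 = 1;  t_73 = 10;  t_74 = 1
  t_75 = 7;  t_76 = 6;  t_77 = 2;  t_78 = 7;  t_79 = 3;  t_80 = 0
  t_81 = 3;  t_82 = 8;  t_83 = 0;  t_84 = 1;  t_85 = 4;  t_86 = 4
  t_87 = 9;  t_88 = 1;  t_89 = 3;  t_90 = 9;  t_91 = 10;  t_92 = 1
  t_93 = 8;  t_94 = 9;  t_95 = 3;  t_96 = 4;  t_97 = 7;  t_98 = 10
  t_99 = 2;  t_100 = 8;  t_101 = 1;  t_102 = 8;  t_103 = 6;  t_104 = 5
  t_105 = 1;  t_106 = 5;  t_107 = 9;  t_108 = 5;  t_109 = 0;  t_110 = 1
  t_111 = 5;  t_112 = 7;  t_113 = 10;  t_114 = 9;  t_115 = 7;  t_116 = 8
  t_117 = 9;  t_118 = 1;  t_119 = 9;  t_120 = 5;  t_121 = 5;  t_122 = 5
  t_123 = 10;  t_124 = 3;  t_125 = 8;  t_126 = 4;  t_127 = 2;  t_128 = 8
  t_129 = 3;  t_130 = 3;  t_131 = 8;  t_132 = 10;  t_133 = 9;  t_134 = 3
  t_135 = 7;  t_136 = 5;  t_137 = 2;  t_138 = 4;  t_139 = 9;  t_140 = 9
  t_141 = 5;  t_142 = 6;  t_143 = 8;  t_144 = 0;  t_145 = 0;  t_146 = 1
  t_147 = 3;  t_148 = 1;  t_149 = 8;  t_150 = 4;  t_151 = 10;  t_152 = 10
  t_153 = 0;  t_154 = 1;  t_155 = 7;  t_156 = 2;  t_157 = 1;  t_158 = 3
  t_159 = 4;  t_160 = 6;  t_161 = 7;  t_162 = 1;  t_163 = 0;  t_164 = 8
  t_165 = 9;  t_166 = 7;  t_167 = 5;  t_168 = 0;  t_169 = 9;  t_170 = 7
  t_171 = 4;  t_172 = 8;  t_173 = 8;  t_174 = 10;  t_175 = 0;  t_176 = 9
  t_177 = 9;  t_178 = 10;  t_179 = 10;  t_180 = 2;  t_181 = 7;  t_182 = 9
  t_183 = 7;  t_184 = 9;  t_185 = 1;  t_186 = 2;  t_187 = 6;  t_188 = 9
  t_189 = 4;  t_190 = 4;  t_191 = 10;  t_192 = 4;  t_193 = 4;  t_194 = 6
  t_195 = 3;  t_196 = 0;  t_197 = 7;  t_198 = 9;  t_199 = 4;  t_200 = 0
  t_201 = 9;  t_202 = 0;  t_203 = 5;  t_204 = 1;  t_205 = 7;  t_206 = 4
  t_207 = 7
t_208 = 3·7 + 3·4 + 7·7 = 5
t_209 = 3·5 + 3·7 + 7·4 = 9

9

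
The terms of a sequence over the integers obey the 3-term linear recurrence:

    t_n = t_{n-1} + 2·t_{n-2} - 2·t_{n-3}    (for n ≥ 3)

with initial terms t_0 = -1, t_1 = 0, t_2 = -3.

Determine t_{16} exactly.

-511

t_3 = 1·-3 + 2·0 + -2·-1 = -1
t_4 = 1·-1 + 2·-3 + -2·0 = -7
t_5 = 1·-7 + 2·-1 + -2·-3 = -3
t_6 = 1·-3 + 2·-7 + -2·-1 = -15
t_7 = 1·-15 + 2·-3 + -2·-7 = -7
t_8 = 1·-7 + 2·-15 + -2·-3 = -31
t_9 = 1·-31 + 2·-7 + -2·-15 = -15
t_10 = 1·-15 + 2·-31 + -2·-7 = -63
t_11 = 1·-63 + 2·-15 + -2·-31 = -31
t_12 = 1·-31 + 2·-63 + -2·-15 = -127
t_13 = 1·-127 + 2·-31 + -2·-63 = -63
t_14 = 1·-63 + 2·-127 + -2·-31 = -255
t_15 = 1·-255 + 2·-63 + -2·-127 = -127
t_16 = 1·-127 + 2·-255 + -2·-63 = -511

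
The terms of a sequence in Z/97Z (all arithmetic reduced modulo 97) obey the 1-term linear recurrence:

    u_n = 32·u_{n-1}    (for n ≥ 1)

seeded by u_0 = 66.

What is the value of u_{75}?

24

u_1 = 32·66 = 75
u_2 = 32·75 = 72
u_3 = 32·72 = 73
u_4 = 32·73 = 8
u_5 = 32·8 = 62
u_6 = 32·62 = 44
u_7 = 32·44 = 50
u_8 = 32·50 = 48
u_9 = 32·48 = 81
u_10 = 32·81 = 70
u_11 = 32·70 = 9
u_12 = 32·9 = 94
u_13 = 32·94 = 1
u_14 = 32·1 = 32
u_15 = 32·32 = 54
u_16 = 32·54 = 79
u_17 = 32·79 = 6
u_18 = 32·6 = 95
u_19 = 32·95 = 33
u_20 = 32·33 = 86
u_21 = 32·86 = 36
u_22 = 32·36 = 85
u_23 = 32·85 = 4
u_24 = 32·4 = 31
u_25 = 32·31 = 22
u_26 = 32·22 = 25
u_27 = 32·25 = 24
u_28 = 32·24 = 89
u_29 = 32·89 = 35
u_30 = 32·35 = 53
u_31 = 32·53 = 47
u_32 = 32·47 = 49
u_33 = 32·49 = 16
u_34 = 32·16 = 27
u_35 = 32·27 = 88
u_36 = 32·88 = 3
u_37 = 32·3 = 96
u_38 = 32·96 = 65
u_39 = 32·65 = 43
u_40 = 32·43 = 18
u_41 = 32·18 = 91
u_42 = 32·91 = 2
u_43 = 32·2 = 64
u_44 = 32·64 = 11
u_45 = 32·11 = 61
u_46 = 32·61 = 12
u_47 = 32·12 = 93
u_48 = 32·93 = 66
u_49 = 32·66 = 75
u_50 = 32·75 = 72
u_51 = 32·72 = 73
u_52 = 32·73 = 8
u_53 = 32·8 = 62
u_54 = 32·62 = 44
u_55 = 32·44 = 50
u_56 = 32·50 = 48
u_57 = 32·48 = 81
u_58 = 32·81 = 70
u_59 = 32·70 = 9
u_60 = 32·9 = 94
u_61 = 32·94 = 1
u_62 = 32·1 = 32
u_63 = 32·32 = 54
u_64 = 32·54 = 79
u_65 = 32·79 = 6
u_66 = 32·6 = 95
u_67 = 32·95 = 33
u_68 = 32·33 = 86
u_69 = 32·86 = 36
u_70 = 32·36 = 85
u_71 = 32·85 = 4
u_72 = 32·4 = 31
u_73 = 32·31 = 22
u_74 = 32·22 = 25
u_75 = 32·25 = 24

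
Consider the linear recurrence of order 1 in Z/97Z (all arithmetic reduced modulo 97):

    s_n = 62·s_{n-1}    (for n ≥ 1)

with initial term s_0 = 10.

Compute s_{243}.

87

s_1 = 62·10 = 38
s_2 = 62·38 = 28
s_3 = 62·28 = 87
s_4 = 62·87 = 59
s_5 = 62·59 = 69
s_6 = 62·69 = 10
(s_6) = (10) = (s_0), so the sequence has period 6.
243 ≡ 3 (mod 6), hence s_243 = s_3 = 87.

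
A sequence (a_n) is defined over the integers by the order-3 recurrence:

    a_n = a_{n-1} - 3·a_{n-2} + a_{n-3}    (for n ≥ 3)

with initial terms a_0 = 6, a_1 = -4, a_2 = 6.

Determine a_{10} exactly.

-786

a_3 = 1·6 + -3·-4 + 1·6 = 24
a_4 = 1·24 + -3·6 + 1·-4 = 2
a_5 = 1·2 + -3·24 + 1·6 = -64
a_6 = 1·-64 + -3·2 + 1·24 = -46
a_7 = 1·-46 + -3·-64 + 1·2 = 148
a_8 = 1·148 + -3·-46 + 1·-64 = 222
a_9 = 1·222 + -3·148 + 1·-46 = -268
a_10 = 1·-268 + -3·222 + 1·148 = -786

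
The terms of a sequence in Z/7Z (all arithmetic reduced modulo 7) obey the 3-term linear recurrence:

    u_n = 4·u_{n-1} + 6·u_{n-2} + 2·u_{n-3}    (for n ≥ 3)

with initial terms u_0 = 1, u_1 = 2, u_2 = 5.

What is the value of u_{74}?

1

u_3 = 4·5 + 6·2 + 2·1 = 6
u_4 = 4·6 + 6·5 + 2·2 = 2
u_5 = 4·2 + 6·6 + 2·5 = 5
u_6 = 4·5 + 6·2 + 2·6 = 2
u_7 = 4·2 + 6·5 + 2·2 = 0
u_8 = 4·0 + 6·2 + 2·5 = 1
u_9 = 4·1 + 6·0 + 2·2 = 1
u_10 = 4·1 + 6·1 + 2·0 = 3
u_11 = 4·3 + 6·1 + 2·1 = 6
u_12 = 4·6 + 6·3 + 2·1 = 2
u_13 = 4·2 + 6·6 + 2·3 = 1
u_14 = 4·1 + 6·2 + 2·6 = 0
u_15 = 4·0 + 6·1 + 2·2 = 3
u_16 = 4·3 + 6·0 + 2·1 = 0
u_17 = 4·0 + 6·3 + 2·0 = 4
u_18 = 4·4 + 6·0 + 2·3 = 1
u_19 = 4·1 + 6·4 + 2·0 = 0
u_20 = 4·0 + 6·1 + 2·4 = 0
u_21 = 4·0 + 6·0 + 2·1 = 2
u_22 = 4·2 + 6·0 + 2·0 = 1
u_23 = 4·1 + 6·2 + 2·0 = 2
u_24 = 4·2 + 6·1 + 2·2 = 4
u_25 = 4·4 + 6·2 + 2·1 = 2
u_26 = 4·2 + 6·4 + 2·2 = 1
u_27 = 4·1 + 6·2 + 2·4 = 3
u_28 = 4·3 + 6·1 + 2·2 = 1
u_29 = 4·1 + 6·3 + 2·1 = 3
u_30 = 4·3 + 6·1 + 2·3 = 3
u_31 = 4·3 + 6·3 + 2·1 = 4
u_32 = 4·4 + 6·3 + 2·3 = 5
u_33 = 4·5 + 6·4 + 2·3 = 1
u_34 = 4·1 + 6·5 + 2·4 = 0
u_35 = 4·0 + 6·1 + 2·5 = 2
u_36 = 4·2 + 6·0 + 2·1 = 3
u_37 = 4·3 + 6·2 + 2·0 = 3
u_38 = 4·3 + 6·3 + 2·2 = 6
u_39 = 4·6 + 6·3 + 2·3 = 6
u_40 = 4·6 + 6·6 + 2·3 = 3
u_41 = 4·3 + 6·6 + 2·6 = 4
u_42 = 4·4 + 6·3 + 2·6 = 4
u_43 = 4·4 + 6·4 + 2·3 = 4
u_44 = 4·4 + 6·4 + 2·4 = 6
u_45 = 4·6 + 6·4 + 2·4 = 0
u_46 = 4·0 + 6·6 + 2·4 = 2
u_47 = 4·2 + 6·0 + 2·6 = 6
u_48 = 4·6 + 6·2 + 2·0 = 1
u_49 = 4·1 + 6·6 + 2·2 = 2
u_50 = 4·2 + 6·1 + 2·6 = 5
u_51 = 4·5 + 6·2 + 2·1 = 6
u_52 = 4·6 + 6·5 + 2·2 = 2
u_53 = 4·2 + 6·6 + 2·5 = 5
u_54 = 4·5 + 6·2 + 2·6 = 2
u_55 = 4·2 + 6·5 + 2·2 = 0
u_56 = 4·0 + 6·2 + 2·5 = 1
u_57 = 4·1 + 6·0 + 2·2 = 1
u_58 = 4·1 + 6·1 + 2·0 = 3
u_59 = 4·3 + 6·1 + 2·1 = 6
u_60 = 4·6 + 6·3 + 2·1 = 2
u_61 = 4·2 + 6·6 + 2·3 = 1
u_62 = 4·1 + 6·2 + 2·6 = 0
u_63 = 4·0 + 6·1 + 2·2 = 3
u_64 = 4·3 + 6·0 + 2·1 = 0
u_65 = 4·0 + 6·3 + 2·0 = 4
u_66 = 4·4 + 6·0 + 2·3 = 1
u_67 = 4·1 + 6·4 + 2·0 = 0
u_68 = 4·0 + 6·1 + 2·4 = 0
u_69 = 4·0 + 6·0 + 2·1 = 2
u_70 = 4·2 + 6·0 + 2·0 = 1
u_71 = 4·1 + 6·2 + 2·0 = 2
u_72 = 4·2 + 6·1 + 2·2 = 4
u_73 = 4·4 + 6·2 + 2·1 = 2
u_74 = 4·2 + 6·4 + 2·2 = 1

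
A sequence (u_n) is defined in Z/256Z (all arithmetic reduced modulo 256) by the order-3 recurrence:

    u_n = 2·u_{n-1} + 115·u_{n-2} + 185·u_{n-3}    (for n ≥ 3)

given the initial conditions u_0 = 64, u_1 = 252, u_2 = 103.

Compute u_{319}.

u_3 = 2·103 + 115·252 + 185·64 = 66
u_4 = 2·66 + 115·103 + 185·252 = 229
u_5 = 2·229 + 115·66 + 185·103 = 223
u_6 = 2·223 + 115·229 + 185·66 = 79
u_7 = 2·79 + 115·223 + 185·229 = 72
u_8 = 2·72 + 115·79 + 185·223 = 52
Continuing the recurrence:
  u_9 = 215;  u_10 = 18;  u_11 = 77;  u_12 = 15;  u_13 = 183;  u_14 = 208
  u_15 = 172;  u_16 = 7;  u_17 = 162;  u_18 = 181;  u_19 = 63;  u_20 = 223
  u_21 = 216;  u_22 = 100;  u_23 = 247;  u_24 = 242;  u_25 = 29;  u_26 = 111
  u_27 = 199;  u_28 = 96;  u_29 = 92;  u_30 = 167;  u_31 = 2;  u_32 = 133
  u_33 = 159;  u_34 = 111;  u_35 = 104;  u_36 = 148;  u_37 = 23;  u_38 = 210
  u_39 = 237;  u_40 = 207;  u_41 = 215;  u_42 = 240;  u_43 = 12;  u_44 = 71
  u_45 = 98;  u_46 = 85;  u_47 = 255;  u_48 = 255;  u_49 = 248;  u_50 = 196
  u_51 = 55;  u_52 = 178;  u_53 = 189;  u_54 = 47;  u_55 = 231;  u_56 = 128
  u_57 = 188;  u_58 = 231;  u_59 = 194;  u_60 = 37;  u_61 = 95;  u_62 = 143
  u_63 = 136;  u_64 = 244;  u_65 = 87;  u_66 = 146;  u_67 = 141;  u_68 = 143
  u_69 = 247;  u_70 = 16;  u_71 = 108;  u_72 = 135;  u_73 = 34;  u_74 = 245
  u_75 = 191;  u_76 = 31;  u_77 = 24;  u_78 = 36;  u_79 = 119;  u_80 = 114
  u_81 = 93;  u_82 = 239;  u_83 = 7;  u_84 = 160;  u_85 = 28;  u_86 = 39
  u_87 = 130;  u_88 = 197;  u_89 = 31;  u_90 = 175;  u_91 = 168;  u_92 = 84
  u_93 = 151;  u_94 = 82;  u_95 = 45;  u_96 = 79;  u_97 = 23;  u_98 = 48
  u_99 = 204;  u_100 = 199;  u_101 = 226;  u_102 = 149;  u_103 = 127;  u_104 = 63
  u_105 = 56;  u_106 = 132;  u_107 = 183;  u_108 = 50;  u_109 = 253;  u_110 = 175
  u_111 = 39;  u_112 = 192;  u_113 = 124;  u_114 = 103;  u_115 = 66;  u_116 = 101
  u_117 = 223;  u_118 = 207;  u_119 = 200;  u_120 = 180;  u_121 = 215;  u_122 = 18
  u_123 = 205;  u_124 = 15;  u_125 = 55;  u_126 = 80;  u_127 = 44;  u_128 = 7
  u_129 = 162;  u_130 = 53;  u_131 = 63;  u_132 = 95;  u_133 = 88;  u_134 = 228
  u_135 = 247;  u_136 = 242;  u_137 = 157;  u_138 = 111;  u_139 = 71;  u_140 = 224
  u_141 = 220;  u_142 = 167;  u_143 = 2;  u_144 = 5;  u_145 = 159;  u_146 = 239
  u_147 = 232;  u_148 = 20;  u_149 = 23;  u_150 = 210;  u_151 = 109;  u_152 = 207
  u_153 = 87;  u_154 = 112;  u_155 = 140;  u_156 = 71;  u_157 = 98;  u_158 = 213
  u_159 = 255;  u_160 = 127;  u_161 = 120;  u_162 = 68;  u_163 = 55;  u_164 = 178
  u_165 = 61;  u_166 = 47;  u_167 = 103;  u_168 = 0;  u_169 = 60;  u_170 = 231
  u_171 = 194;  u_172 = 165;  u_173 = 95;  u_174 = 15;  u_175 = 8;  u_176 = 116
  u_177 = 87;  u_178 = 146;  u_179 = 13;  u_180 = 143;  u_181 = 119;  u_182 = 144
  u_183 = 236;  u_184 = 135;  u_185 = 34;  u_186 = 117;  u_187 = 191;  u_188 = 159
  u_189 = 152;  u_190 = 164;  u_191 = 119;  u_192 = 114;  u_193 = 221;  u_194 = 239
  u_195 = 135;  u_196 = 32;  u_197 = 156;  u_198 = 39;  u_199 = 130;  u_200 = 69
  u_201 = 31;  u_202 = 47;  u_203 = 40;  u_204 = 212;  u_205 = 151;  u_206 = 82
  u_207 = 173;  u_208 = 79;  u_209 = 151;  u_210 = 176;  u_211 = 76;  u_212 = 199
  u_213 = 226;  u_214 = 21;  u_215 = 127;  u_216 = 191;  u_217 = 184;  u_218 = 4
  u_219 = 183;  u_220 = 50;  u_221 = 125;  u_222 = 175;  u_223 = 167;  u_224 = 64
  u_225 = 252;  u_226 = 103;  u_227 = 66;  u_228 = 229;  u_229 = 223;  u_230 = 79
  u_231 = 72;  u_232 = 52;  u_233 = 215;  u_234 = 18;  u_235 = 77;  u_236 = 15
  u_237 = 183;  u_238 = 208;  u_239 = 172;  u_240 = 7;  u_241 = 162;  u_242 = 181
  u_243 = 63;  u_244 = 223;  u_245 = 216;  u_246 = 100;  u_247 = 247;  u_248 = 242
  u_249 = 29;  u_250 = 111;  u_251 = 199;  u_252 = 96;  u_253 = 92;  u_254 = 167
  u_255 = 2;  u_256 = 133;  u_257 = 159;  u_258 = 111;  u_259 = 104;  u_260 = 148
  u_261 = 23;  u_262 = 210;  u_263 = 237;  u_264 = 207;  u_265 = 215;  u_266 = 240
  u_267 = 12;  u_268 = 71;  u_269 = 98;  u_270 = 85;  u_271 = 255;  u_272 = 255
  u_273 = 248;  u_274 = 196;  u_275 = 55;  u_276 = 178;  u_277 = 189;  u_278 = 47
  u_279 = 231;  u_280 = 128;  u_281 = 188;  u_282 = 231;  u_283 = 194;  u_284 = 37
  u_285 = 95;  u_286 = 143;  u_287 = 136;  u_288 = 244;  u_289 = 87;  u_290 = 146
  u_291 = 141;  u_292 = 143;  u_293 = 247;  u_294 = 16;  u_295 = 108;  u_296 = 135
  u_297 = 34;  u_298 = 245;  u_299 = 191;  u_300 = 31;  u_301 = 24;  u_302 = 36
  u_303 = 119;  u_304 = 114;  u_305 = 93;  u_306 = 239;  u_307 = 7;  u_308 = 160
  u_309 = 28;  u_310 = 39;  u_311 = 130;  u_312 = 197;  u_313 = 31;  u_314 = 175
  u_315 = 168;  u_316 = 84;  u_317 = 151
u_318 = 2·151 + 115·84 + 185·168 = 82
u_319 = 2·82 + 115·151 + 185·84 = 45

45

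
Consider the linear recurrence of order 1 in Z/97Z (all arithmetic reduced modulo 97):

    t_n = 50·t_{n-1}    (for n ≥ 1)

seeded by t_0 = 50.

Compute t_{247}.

t_1 = 50·50 = 75
t_2 = 50·75 = 64
t_3 = 50·64 = 96
t_4 = 50·96 = 47
t_5 = 50·47 = 22
t_6 = 50·22 = 33
t_7 = 50·33 = 1
t_8 = 50·1 = 50
(t_8) = (50) = (t_0), so the sequence has period 8.
247 ≡ 7 (mod 8), hence t_247 = t_7 = 1.

1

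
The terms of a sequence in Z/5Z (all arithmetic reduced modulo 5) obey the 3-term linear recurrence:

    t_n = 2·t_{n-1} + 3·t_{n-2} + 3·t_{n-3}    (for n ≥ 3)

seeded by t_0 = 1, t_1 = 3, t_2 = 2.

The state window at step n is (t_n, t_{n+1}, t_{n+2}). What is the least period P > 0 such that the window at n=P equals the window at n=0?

n=0: window = (1, 3, 2)
n=1: window = (3, 2, 1)
n=2: window = (2, 1, 2)
n=3: window = (1, 2, 3)
n=4: window = (2, 3, 0)
n=5: window = (3, 0, 0)
n=6: window = (0, 0, 4)
n=7: window = (0, 4, 3)
n=8: window = (4, 3, 3)
n=9: window = (3, 3, 2)
n=10: window = (3, 2, 2)
n=11: window = (2, 2, 4)
n=12: window = (2, 4, 0)
n=13: window = (4, 0, 3)
n=14: window = (0, 3, 3)
n=15: window = (3, 3, 0)
n=16: window = (3, 0, 3)
n=17: window = (0, 3, 0)
n=18: window = (3, 0, 4)
n=19: window = (0, 4, 2)
n=20: window = (4, 2, 1)
n=21: window = (2, 1, 0)
n=22: window = (1, 0, 4)
n=23: window = (0, 4, 1)
n=24: window = (4, 1, 4)
n=25: window = (1, 4, 3)
n=26: window = (4, 3, 1)
n=27: window = (3, 1, 3)
n=28: window = (1, 3, 3)
n=29: window = (3, 3, 3)
n=30: window = (3, 3, 4)
n=31: window = (3, 4, 1)
n=32: window = (4, 1, 3)
n=33: window = (1, 3, 1)
n=34: window = (3, 1, 4)
n=35: window = (1, 4, 0)
n=36: window = (4, 0, 0)
n=37: window = (0, 0, 2)
n=38: window = (0, 2, 4)
n=39: window = (2, 4, 4)
n=40: window = (4, 4, 1)
…
n=122: window = (1, 1, 1)
n=123: window = (1, 1, 3)
n=124: window = (1, 3, 2)
window at n=124 equals window at n=0 → period = 124

124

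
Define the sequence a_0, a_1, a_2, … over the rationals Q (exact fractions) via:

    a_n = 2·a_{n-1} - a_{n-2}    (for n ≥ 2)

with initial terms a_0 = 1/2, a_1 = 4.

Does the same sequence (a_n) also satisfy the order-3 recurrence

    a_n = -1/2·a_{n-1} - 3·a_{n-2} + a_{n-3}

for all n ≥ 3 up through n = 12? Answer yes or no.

Terms a_0..a_12: 1/2, 4, 15/2, 11, 29/2, 18, 43/2, 25, 57/2, 32, 71/2, 39, 85/2
n=3: candidate gives -61/4, actual a_3 = 11 ✗

no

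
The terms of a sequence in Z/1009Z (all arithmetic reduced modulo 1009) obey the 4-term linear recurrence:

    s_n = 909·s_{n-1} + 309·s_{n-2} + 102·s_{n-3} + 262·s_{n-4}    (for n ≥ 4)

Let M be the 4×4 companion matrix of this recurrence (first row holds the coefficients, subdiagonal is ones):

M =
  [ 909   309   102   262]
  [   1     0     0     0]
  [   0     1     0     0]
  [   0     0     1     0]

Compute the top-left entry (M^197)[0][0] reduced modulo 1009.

799

(M^197)[0][0] is the top entry after applying M 197 times to the unit state (1, 0, 0, 0). Equivalently it is h_{200} for the auxiliary sequence (h_n) obeying the same recurrence with h_3 = 1 and h_i = 0 for 0 ≤ i < 3:
h_4 = 909·1 + 309·0 + 102·0 + 262·0 = 909
h_5 = 909·909 + 309·1 + 102·0 + 262·0 = 219
h_6 = 909·219 + 309·909 + 102·1 + 262·0 = 779
h_7 = 909·779 + 309·219 + 102·909 + 262·1 = 13
h_8 = 909·13 + 309·779 + 102·219 + 262·909 = 452
h_9 = 909·452 + 309·13 + 102·779 + 262·219 = 807
Continuing the recurrence:
  h_10 = 34;  h_11 = 845;  h_12 = 619;  h_13 = 417;  h_14 = 491;  h_15 = 32
  h_16 = 81;  h_17 = 693;  h_18 = 861;  h_19 = 396;  h_20 = 522;  h_21 = 528
  h_22 = 133;  h_23 = 112;  h_24 = 555;  h_25 = 849;  h_26 = 686;  h_27 = 202
  h_28 = 2;  h_29 = 469;  h_30 = 686;  h_31 = 297;  h_32 = 584;  h_33 = 207
  h_34 = 488;  h_35 = 186;  h_36 = 587;  h_37 = 875;  h_38 = 569;  h_39 = 210
  h_40 = 319;  h_41 = 425;  h_42 = 553;  h_43 = 125;  h_44 = 767;  h_45 = 529
  h_46 = 697;  h_47 = 927;  h_48 = 219;  h_49 = 5;  h_50 = 270;  h_51 = 624
  h_52 = 216;  h_53 = 284;  h_54 = 193;  h_55 = 717;  h_56 = 849;  h_57 = 695
  h_58 = 724;  h_59 = 90;  h_60 = 517;  h_61 = 987;  h_62 = 608;  h_63 = 644
  h_64 = 396;  h_65 = 731;  h_66 = 809;  h_67 = 949;  h_68 = 425;  h_69 = 101
  h_70 = 147;  h_71 = 752;  h_72 = 56;  h_73 = 839;  h_74 = 190;  h_75 = 36
  h_76 = 983;  h_77 = 672;  h_78 = 416;  h_79 = 289;  h_80 = 945;  h_81 = 398
  h_82 = 192;  h_83 = 433;  h_84 = 505;  h_85 = 312;  h_86 = 362;  h_87 = 157
  h_88 = 979;  h_89 = 669;  h_90 = 382;  h_91 = 759;  h_92 = 607;  h_93 = 617
  h_94 = 665;  h_95 = 496;  h_96 = 487;  h_97 = 69;  h_98 = 120;  h_99 = 264
  h_100 = 16;  h_101 = 313;  h_102 = 733;  h_103 = 380;  h_104 = 617;  h_105 = 602
  h_106 = 37;  h_107 = 743;  h_108 = 769;  h_109 = 386;  h_110 = 972;  h_111 = 550
  h_112 = 869;  h_113 = 806;  h_114 = 239;  h_115 = 815;  h_116 = 550;  h_117 = 533
  h_118 = 58;  h_119 = 711;  h_120 = 1001;  h_121 = 803;  h_122 = 910;  h_123 = 542
  h_124 = 64;  h_125 = 144;  h_126 = 416;  h_127 = 78;  h_128 = 850;  h_129 = 91
  h_130 = 195;  h_131 = 729;  h_132 = 384;  h_133 = 541;  h_134 = 312;  h_135 = 877
  h_136 = 31;  h_137 = 526;  h_138 = 34;  h_139 = 578;  h_140 = 354;  h_141 = 953
  h_142 = 221;  h_143 = 826;  h_144 = 77;  h_145 = 127;  h_146 = 888;  h_147 = 152
  h_148 = 719;  h_149 = 36;  h_150 = 573;  h_151 = 392;  h_152 = 973;  h_153 = 896
  h_154 = 594;  h_155 = 679;  h_156 = 851;  h_157 = 307;  h_158 = 68;  h_159 = 622
  h_160 = 189;  h_161 = 346;  h_162 = 125;  h_163 = 190;  h_164 = 508;  h_165 = 322
  h_166 = 327;  h_167 = 900;  h_168 = 408;  h_169 = 859;  h_170 = 711;  h_171 = 544
  h_172 = 609;  h_173 = 167;  h_174 = 570;  h_175 = 476;  h_176 = 404;  h_177 = 724
  h_178 = 96;  h_179 = 652;  h_180 = 882;  h_181 = 967;  h_182 = 109;  h_183 = 804
  h_184 = 479;  h_185 = 868;  h_186 = 247;  h_187 = 536;  h_188 = 651;  h_189 = 993
  h_190 = 274;  h_191 = 942;  h_192 = 983;  h_193 = 608;  h_194 = 156;  h_195 = 716
  h_196 = 529;  h_197 = 492;  h_198 = 131
h_199 = 909·131 + 309·492 + 102·529 + 262·716 = 85
h_200 = 909·85 + 309·131 + 102·492 + 262·529 = 799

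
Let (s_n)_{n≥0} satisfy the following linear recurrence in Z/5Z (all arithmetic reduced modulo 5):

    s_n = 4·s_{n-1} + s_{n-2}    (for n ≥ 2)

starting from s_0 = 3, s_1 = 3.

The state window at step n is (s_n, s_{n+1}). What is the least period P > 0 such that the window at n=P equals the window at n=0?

n=0: window = (3, 3)
n=1: window = (3, 0)
n=2: window = (0, 3)
n=3: window = (3, 2)
n=4: window = (2, 1)
n=5: window = (1, 1)
n=6: window = (1, 0)
n=7: window = (0, 1)
n=8: window = (1, 4)
n=9: window = (4, 2)
n=10: window = (2, 2)
n=11: window = (2, 0)
n=12: window = (0, 2)
n=13: window = (2, 3)
n=14: window = (3, 4)
n=15: window = (4, 4)
n=16: window = (4, 0)
n=17: window = (0, 4)
n=18: window = (4, 1)
n=19: window = (1, 3)
n=20: window = (3, 3)
window at n=20 equals window at n=0 → period = 20

20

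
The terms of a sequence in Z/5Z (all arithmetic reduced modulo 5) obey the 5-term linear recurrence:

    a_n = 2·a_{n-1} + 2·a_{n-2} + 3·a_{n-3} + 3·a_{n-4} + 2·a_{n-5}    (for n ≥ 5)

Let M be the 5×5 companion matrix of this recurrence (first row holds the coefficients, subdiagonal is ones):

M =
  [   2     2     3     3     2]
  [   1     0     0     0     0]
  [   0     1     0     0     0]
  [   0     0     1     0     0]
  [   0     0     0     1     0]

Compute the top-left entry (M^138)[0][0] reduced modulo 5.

(M^138)[0][0] is the top entry after applying M 138 times to the unit state (1, 0, 0, 0, 0). Equivalently it is h_{142} for the auxiliary sequence (h_n) obeying the same recurrence with h_4 = 1 and h_i = 0 for 0 ≤ i < 4:
h_5 = 2·1 + 2·0 + 3·0 + 3·0 + 2·0 = 2
h_6 = 2·2 + 2·1 + 3·0 + 3·0 + 2·0 = 1
h_7 = 2·1 + 2·2 + 3·1 + 3·0 + 2·0 = 4
h_8 = 2·4 + 2·1 + 3·2 + 3·1 + 2·0 = 4
h_9 = 2·4 + 2·4 + 3·1 + 3·2 + 2·1 = 2
h_10 = 2·2 + 2·4 + 3·4 + 3·1 + 2·2 = 1
Continuing the recurrence:
  h_11 = 2;  h_12 = 2;  h_13 = 0;  h_14 = 2;  h_15 = 3;  h_16 = 0
  h_17 = 1;  h_18 = 2;  h_19 = 4;  h_20 = 1;  h_21 = 4;  h_22 = 0
  h_23 = 2;  h_24 = 2;  h_25 = 2;  h_26 = 2;  h_27 = 0;  h_28 = 0
  h_29 = 1;  h_30 = 2;  h_31 = 0;  h_32 = 2;  h_33 = 3;  h_34 = 3
  h_35 = 2;  h_36 = 0;  h_37 = 1;  h_38 = 3;  h_39 = 0;  h_40 = 3
  h_41 = 3;  h_42 = 3;  h_43 = 2;  h_44 = 3;  h_45 = 4;  h_46 = 0
  h_47 = 4;  h_48 = 3;  h_49 = 2;  h_50 = 0;  h_51 = 0;  h_52 = 3
  h_53 = 3;  h_54 = 1;  h_55 = 2;  h_56 = 4;  h_57 = 0;  h_58 = 3
  h_59 = 1;  h_60 = 4;  h_61 = 2;  h_62 = 4;  h_63 = 3;  h_64 = 4
  h_65 = 0;  h_66 = 3;  h_67 = 0;  h_68 = 4;  h_69 = 0;  h_70 = 2
  h_71 = 2;  h_72 = 0;  h_73 = 3;  h_74 = 3;  h_75 = 2;  h_76 = 3
  h_77 = 3;  h_78 = 3;  h_79 = 3;  h_80 = 4;  h_81 = 3;  h_82 = 3
  h_83 = 4;  h_84 = 1;  h_85 = 1;  h_86 = 1;  h_87 = 0;  h_88 = 1
  h_89 = 0;  h_90 = 2;  h_91 = 4;  h_92 = 0;  h_93 = 1;  h_94 = 0
  h_95 = 3;  h_96 = 2;  h_97 = 3;  h_98 = 1;  h_99 = 3;  h_100 = 4
  h_101 = 0;  h_102 = 1;  h_103 = 0;  h_104 = 0;  h_105 = 1;  h_106 = 0
  h_107 = 4;  h_108 = 1;  h_109 = 3;  h_110 = 2;  h_111 = 0;  h_112 = 4
  h_113 = 0;  h_114 = 0;  h_115 = 1;  h_116 = 4;  h_117 = 3;  h_118 = 2
  h_119 = 0;  h_120 = 2;  h_121 = 2;  h_122 = 0;  h_123 = 4;  h_124 = 0
  h_125 = 3;  h_126 = 2;  h_127 = 2;  h_128 = 0;  h_129 = 4;  h_130 = 1
  h_131 = 0;  h_132 = 3;  h_133 = 1;  h_134 = 4;  h_135 = 1;  h_136 = 2
  h_137 = 2;  h_138 = 0;  h_139 = 1;  h_140 = 1
h_141 = 2·1 + 2·1 + 3·0 + 3·2 + 2·2 = 4
h_142 = 2·4 + 2·1 + 3·1 + 3·0 + 2·2 = 2

2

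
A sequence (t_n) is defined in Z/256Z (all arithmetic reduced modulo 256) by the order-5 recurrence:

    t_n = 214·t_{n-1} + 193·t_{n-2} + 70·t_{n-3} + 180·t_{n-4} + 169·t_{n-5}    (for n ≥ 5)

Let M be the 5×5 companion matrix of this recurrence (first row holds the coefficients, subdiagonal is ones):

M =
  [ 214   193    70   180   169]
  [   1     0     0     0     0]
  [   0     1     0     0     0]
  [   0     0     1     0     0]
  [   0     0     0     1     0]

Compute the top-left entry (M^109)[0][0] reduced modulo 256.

243

(M^109)[0][0] is the top entry after applying M 109 times to the unit state (1, 0, 0, 0, 0). Equivalently it is h_{113} for the auxiliary sequence (h_n) obeying the same recurrence with h_4 = 1 and h_i = 0 for 0 ≤ i < 4:
h_5 = 214·1 + 193·0 + 70·0 + 180·0 + 169·0 = 214
h_6 = 214·214 + 193·1 + 70·0 + 180·0 + 169·0 = 165
h_7 = 214·165 + 193·214 + 70·1 + 180·0 + 169·0 = 138
h_8 = 214·138 + 193·165 + 70·214 + 180·1 + 169·0 = 249
h_9 = 214·249 + 193·138 + 70·165 + 180·214 + 169·1 = 111
h_10 = 214·111 + 193·249 + 70·138 + 180·165 + 169·214 = 137
Continuing the recurrence:
  h_11 = 64;  h_12 = 81;  h_13 = 217;  h_14 = 146;  h_15 = 60;  h_16 = 196
  h_17 = 13;  h_18 = 243;  h_19 = 25;  h_20 = 19;  h_21 = 181;  h_22 = 232
  h_23 = 150;  h_24 = 167;  h_25 = 239;  h_26 = 82;  h_27 = 5;  h_28 = 204
  h_29 = 4;  h_30 = 241;  h_31 = 232;  h_32 = 118;  h_33 = 238;  h_34 = 114
  h_35 = 55;  h_36 = 32;  h_37 = 161;  h_38 = 6;  h_39 = 19;  h_40 = 61
  h_41 = 73;  h_42 = 182;  h_43 = 45;  h_44 = 57;  h_45 = 240;  h_46 = 16
  h_47 = 176;  h_48 = 153;  h_49 = 87;  h_50 = 227;  h_51 = 127;  h_52 = 219
  h_53 = 16;  h_54 = 64;  h_55 = 153;  h_56 = 89;  h_57 = 18;  h_58 = 139
  h_59 = 238;  h_60 = 64;  h_61 = 89;  h_62 = 88;  h_63 = 68;  h_64 = 164
  h_65 = 64;  h_66 = 93;  h_67 = 190;  h_68 = 165;  h_69 = 222;  h_70 = 145
  h_71 = 175;  h_72 = 193;  h_73 = 240;  h_74 = 125;  h_75 = 249;  h_76 = 62
  h_77 = 228;  h_78 = 192;  h_79 = 241;  h_80 = 135;  h_81 = 73;  h_82 = 55
  h_83 = 33;  h_84 = 8;  h_85 = 14;  h_86 = 159;  h_87 = 43;  h_88 = 14
  h_89 = 185;  h_90 = 0;  h_91 = 128;  h_92 = 209;  h_93 = 136;  h_94 = 98
  h_95 = 154;  h_96 = 66;  h_97 = 171;  h_98 = 128;  h_99 = 241;  h_100 = 202
  h_101 = 91;  h_102 = 37;  h_103 = 185;  h_104 = 142;  h_105 = 161;  h_106 = 81
  h_107 = 108;  h_108 = 88;  h_109 = 20;  h_110 = 213;  h_111 = 155
h_112 = 214·155 + 193·213 + 70·20 + 180·88 + 169·108 = 203
h_113 = 214·203 + 193·155 + 70·213 + 180·20 + 169·88 = 243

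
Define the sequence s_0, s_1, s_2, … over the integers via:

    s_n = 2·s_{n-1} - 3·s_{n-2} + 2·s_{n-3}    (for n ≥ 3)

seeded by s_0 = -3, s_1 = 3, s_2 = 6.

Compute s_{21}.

-591

s_3 = 2·6 + -3·3 + 2·-3 = -3
s_4 = 2·-3 + -3·6 + 2·3 = -18
s_5 = 2·-18 + -3·-3 + 2·6 = -15
s_6 = 2·-15 + -3·-18 + 2·-3 = 18
s_7 = 2·18 + -3·-15 + 2·-18 = 45
s_8 = 2·45 + -3·18 + 2·-15 = 6
s_9 = 2·6 + -3·45 + 2·18 = -87
s_10 = 2·-87 + -3·6 + 2·45 = -102
s_11 = 2·-102 + -3·-87 + 2·6 = 69
s_12 = 2·69 + -3·-102 + 2·-87 = 270
s_13 = 2·270 + -3·69 + 2·-102 = 129
s_14 = 2·129 + -3·270 + 2·69 = -414
s_15 = 2·-414 + -3·129 + 2·270 = -675
s_16 = 2·-675 + -3·-414 + 2·129 = 150
s_17 = 2·150 + -3·-675 + 2·-414 = 1497
s_18 = 2·1497 + -3·150 + 2·-675 = 1194
s_19 = 2·1194 + -3·1497 + 2·150 = -1803
s_20 = 2·-1803 + -3·1194 + 2·1497 = -4194
s_21 = 2·-4194 + -3·-1803 + 2·1194 = -591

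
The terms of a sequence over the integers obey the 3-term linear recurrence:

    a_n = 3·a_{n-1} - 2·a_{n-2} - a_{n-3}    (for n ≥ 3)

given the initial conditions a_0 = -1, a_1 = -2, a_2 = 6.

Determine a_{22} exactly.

a_3 = 3·6 + -2·-2 + -1·-1 = 23
a_4 = 3·23 + -2·6 + -1·-2 = 59
a_5 = 3·59 + -2·23 + -1·6 = 125
a_6 = 3·125 + -2·59 + -1·23 = 234
a_7 = 3·234 + -2·125 + -1·59 = 393
a_8 = 3·393 + -2·234 + -1·125 = 586
a_9 = 3·586 + -2·393 + -1·234 = 738
a_10 = 3·738 + -2·586 + -1·393 = 649
a_11 = 3·649 + -2·738 + -1·586 = -115
a_12 = 3·-115 + -2·649 + -1·738 = -2381
a_13 = 3·-2381 + -2·-115 + -1·649 = -7562
a_14 = 3·-7562 + -2·-2381 + -1·-115 = -17809
a_15 = 3·-17809 + -2·-7562 + -1·-2381 = -35922
a_16 = 3·-35922 + -2·-17809 + -1·-7562 = -64586
a_17 = 3·-64586 + -2·-35922 + -1·-17809 = -104105
a_18 = 3·-104105 + -2·-64586 + -1·-35922 = -147221
a_19 = 3·-147221 + -2·-104105 + -1·-64586 = -168867
a_20 = 3·-168867 + -2·-147221 + -1·-104105 = -108054
a_21 = 3·-108054 + -2·-168867 + -1·-147221 = 160793
a_22 = 3·160793 + -2·-108054 + -1·-168867 = 867354

867354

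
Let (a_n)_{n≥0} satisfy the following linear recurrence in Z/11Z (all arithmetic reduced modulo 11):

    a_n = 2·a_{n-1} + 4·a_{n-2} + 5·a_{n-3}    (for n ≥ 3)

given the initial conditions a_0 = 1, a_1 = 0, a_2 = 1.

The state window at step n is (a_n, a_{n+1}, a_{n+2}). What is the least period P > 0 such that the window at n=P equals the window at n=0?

30

n=0: window = (1, 0, 1)
n=1: window = (0, 1, 7)
n=2: window = (1, 7, 7)
n=3: window = (7, 7, 3)
n=4: window = (7, 3, 3)
n=5: window = (3, 3, 9)
n=6: window = (3, 9, 1)
n=7: window = (9, 1, 9)
n=8: window = (1, 9, 1)
n=9: window = (9, 1, 10)
n=10: window = (1, 10, 3)
n=11: window = (10, 3, 7)
n=12: window = (3, 7, 10)
n=13: window = (7, 10, 8)
n=14: window = (10, 8, 3)
n=15: window = (8, 3, 0)
n=16: window = (3, 0, 8)
n=17: window = (0, 8, 9)
n=18: window = (8, 9, 6)
n=19: window = (9, 6, 0)
n=20: window = (6, 0, 3)
n=21: window = (0, 3, 3)
n=22: window = (3, 3, 7)
n=23: window = (3, 7, 8)
n=24: window = (7, 8, 4)
n=25: window = (8, 4, 9)
n=26: window = (4, 9, 8)
n=27: window = (9, 8, 6)
n=28: window = (8, 6, 1)
n=29: window = (6, 1, 0)
n=30: window = (1, 0, 1)
window at n=30 equals window at n=0 → period = 30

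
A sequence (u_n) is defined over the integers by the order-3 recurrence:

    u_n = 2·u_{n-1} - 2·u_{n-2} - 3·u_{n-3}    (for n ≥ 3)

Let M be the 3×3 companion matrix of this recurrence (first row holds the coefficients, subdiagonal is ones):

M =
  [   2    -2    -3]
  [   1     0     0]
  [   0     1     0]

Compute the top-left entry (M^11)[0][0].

-1344

(M^11)[0][0] is the top entry after applying M 11 times to the unit state (1, 0, 0). Equivalently it is h_{13} for the auxiliary sequence (h_n) obeying the same recurrence with h_2 = 1 and h_i = 0 for 0 ≤ i < 2:
h_3 = 2·1 + -2·0 + -3·0 = 2
h_4 = 2·2 + -2·1 + -3·0 = 2
h_5 = 2·2 + -2·2 + -3·1 = -3
h_6 = 2·-3 + -2·2 + -3·2 = -16
h_7 = 2·-16 + -2·-3 + -3·2 = -32
h_8 = 2·-32 + -2·-16 + -3·-3 = -23
h_9 = 2·-23 + -2·-32 + -3·-16 = 66
h_10 = 2·66 + -2·-23 + -3·-32 = 274
h_11 = 2·274 + -2·66 + -3·-23 = 485
h_12 = 2·485 + -2·274 + -3·66 = 224
h_13 = 2·224 + -2·485 + -3·274 = -1344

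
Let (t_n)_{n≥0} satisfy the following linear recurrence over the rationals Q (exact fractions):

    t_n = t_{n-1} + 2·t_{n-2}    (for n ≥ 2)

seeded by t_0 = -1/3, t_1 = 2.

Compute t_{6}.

104/3

t_2 = 1·2 + 2·-1/3 = 4/3
t_3 = 1·4/3 + 2·2 = 16/3
t_4 = 1·16/3 + 2·4/3 = 8
t_5 = 1·8 + 2·16/3 = 56/3
t_6 = 1·56/3 + 2·8 = 104/3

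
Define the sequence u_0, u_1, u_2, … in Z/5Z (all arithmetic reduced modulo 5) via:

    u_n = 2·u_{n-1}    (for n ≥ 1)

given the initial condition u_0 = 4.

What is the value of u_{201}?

3

u_1 = 2·4 = 3
u_2 = 2·3 = 1
u_3 = 2·1 = 2
u_4 = 2·2 = 4
(u_4) = (4) = (u_0), so the sequence has period 4.
201 ≡ 1 (mod 4), hence u_201 = u_1 = 3.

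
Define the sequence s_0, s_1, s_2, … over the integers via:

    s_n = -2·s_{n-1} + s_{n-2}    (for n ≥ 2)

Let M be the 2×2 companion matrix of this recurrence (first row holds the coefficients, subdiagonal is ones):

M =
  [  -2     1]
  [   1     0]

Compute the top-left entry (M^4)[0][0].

29

(M^4)[0][0] is the top entry after applying M 4 times to the unit state (1, 0). Equivalently it is h_{5} for the auxiliary sequence (h_n) obeying the same recurrence with h_1 = 1 and h_i = 0 for 0 ≤ i < 1:
h_2 = -2·1 + 1·0 = -2
h_3 = -2·-2 + 1·1 = 5
h_4 = -2·5 + 1·-2 = -12
h_5 = -2·-12 + 1·5 = 29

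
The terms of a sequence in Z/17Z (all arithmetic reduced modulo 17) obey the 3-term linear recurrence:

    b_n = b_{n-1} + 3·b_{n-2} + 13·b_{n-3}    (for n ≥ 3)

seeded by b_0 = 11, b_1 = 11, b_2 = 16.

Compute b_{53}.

b_3 = 1·16 + 3·11 + 13·11 = 5
b_4 = 1·5 + 3·16 + 13·11 = 9
b_5 = 1·9 + 3·5 + 13·16 = 11
b_6 = 1·11 + 3·9 + 13·5 = 1
b_7 = 1·1 + 3·11 + 13·9 = 15
b_8 = 1·15 + 3·1 + 13·11 = 8
b_9 = 1·8 + 3·15 + 13·1 = 15
b_10 = 1·15 + 3·8 + 13·15 = 13
b_11 = 1·13 + 3·15 + 13·8 = 9
b_12 = 1·9 + 3·13 + 13·15 = 5
b_13 = 1·5 + 3·9 + 13·13 = 14
b_14 = 1·14 + 3·5 + 13·9 = 10
b_15 = 1·10 + 3·14 + 13·5 = 15
b_16 = 1·15 + 3·10 + 13·14 = 6
b_17 = 1·6 + 3·15 + 13·10 = 11
b_18 = 1·11 + 3·6 + 13·15 = 3
b_19 = 1·3 + 3·11 + 13·6 = 12
b_20 = 1·12 + 3·3 + 13·11 = 11
b_21 = 1·11 + 3·12 + 13·3 = 1
b_22 = 1·1 + 3·11 + 13·12 = 3
b_23 = 1·3 + 3·1 + 13·11 = 13
b_24 = 1·13 + 3·3 + 13·1 = 1
b_25 = 1·1 + 3·13 + 13·3 = 11
b_26 = 1·11 + 3·1 + 13·13 = 13
b_27 = 1·13 + 3·11 + 13·1 = 8
b_28 = 1·8 + 3·13 + 13·11 = 3
b_29 = 1·3 + 3·8 + 13·13 = 9
b_30 = 1·9 + 3·3 + 13·8 = 3
b_31 = 1·3 + 3·9 + 13·3 = 1
b_32 = 1·1 + 3·3 + 13·9 = 8
b_33 = 1·8 + 3·1 + 13·3 = 16
b_34 = 1·16 + 3·8 + 13·1 = 2
b_35 = 1·2 + 3·16 + 13·8 = 1
b_36 = 1·1 + 3·2 + 13·16 = 11
b_37 = 1·11 + 3·1 + 13·2 = 6
b_38 = 1·6 + 3·11 + 13·1 = 1
b_39 = 1·1 + 3·6 + 13·11 = 9
b_40 = 1·9 + 3·1 + 13·6 = 5
b_41 = 1·5 + 3·9 + 13·1 = 11
b_42 = 1·11 + 3·5 + 13·9 = 7
b_43 = 1·7 + 3·11 + 13·5 = 3
b_44 = 1·3 + 3·7 + 13·11 = 14
b_45 = 1·14 + 3·3 + 13·7 = 12
b_46 = 1·12 + 3·14 + 13·3 = 8
b_47 = 1·8 + 3·12 + 13·14 = 5
b_48 = 1·5 + 3·8 + 13·12 = 15
b_49 = 1·15 + 3·5 + 13·8 = 15
b_50 = 1·15 + 3·15 + 13·5 = 6
b_51 = 1·6 + 3·15 + 13·15 = 8
b_52 = 1·8 + 3·6 + 13·15 = 0
b_53 = 1·0 + 3·8 + 13·6 = 0

0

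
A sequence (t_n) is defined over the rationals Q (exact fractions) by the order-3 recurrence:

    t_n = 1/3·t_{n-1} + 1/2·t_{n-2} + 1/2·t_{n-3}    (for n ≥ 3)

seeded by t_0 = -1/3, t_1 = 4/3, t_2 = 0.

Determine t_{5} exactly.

t_3 = 1/3·0 + 1/2·4/3 + 1/2·-1/3 = 1/2
t_4 = 1/3·1/2 + 1/2·0 + 1/2·4/3 = 5/6
t_5 = 1/3·5/6 + 1/2·1/2 + 1/2·0 = 19/36

19/36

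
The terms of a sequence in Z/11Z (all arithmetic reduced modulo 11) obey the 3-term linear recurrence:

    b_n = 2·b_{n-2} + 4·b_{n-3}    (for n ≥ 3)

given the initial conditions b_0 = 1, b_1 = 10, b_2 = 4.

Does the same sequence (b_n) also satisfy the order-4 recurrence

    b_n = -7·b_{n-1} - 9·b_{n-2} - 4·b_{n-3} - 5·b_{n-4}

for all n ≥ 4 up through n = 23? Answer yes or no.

Terms b_0..b_23: 1, 10, 4, 2, 4, 9, 5, 1, 2, 0, 8, 8, 5, 4, 9, 6, 1, 4, 4, 1, 2, 7, 8, 0
n=4: candidate gives 4, actual b_4 = 4 ✓
n=5: candidate gives 9, actual b_5 = 9 ✓
n=6: candidate gives 5, actual b_6 = 5 ✓
n=7: candidate gives 1, actual b_7 = 1 ✓
n=8: candidate gives 2, actual b_8 = 2 ✓
n=9: candidate gives 0, actual b_9 = 0 ✓
n=10: candidate gives 8, actual b_10 = 8 ✓
n=11: candidate gives 8, actual b_11 = 8 ✓
n=12: candidate gives 5, actual b_12 = 5 ✓
n=13: candidate gives 4, actual b_13 = 4 ✓
n=14: candidate gives 9, actual b_14 = 9 ✓
n=15: candidate gives 6, actual b_15 = 6 ✓
n=16: candidate gives 1, actual b_16 = 1 ✓
n=17: candidate gives 4, actual b_17 = 4 ✓
n=18: candidate gives 4, actual b_18 = 4 ✓
n=19: candidate gives 1, actual b_19 = 1 ✓
n=20: candidate gives 2, actual b_20 = 2 ✓
n=21: candidate gives 7, actual b_21 = 7 ✓
n=22: candidate gives 8, actual b_22 = 8 ✓
n=23: candidate gives 0, actual b_23 = 0 ✓

yes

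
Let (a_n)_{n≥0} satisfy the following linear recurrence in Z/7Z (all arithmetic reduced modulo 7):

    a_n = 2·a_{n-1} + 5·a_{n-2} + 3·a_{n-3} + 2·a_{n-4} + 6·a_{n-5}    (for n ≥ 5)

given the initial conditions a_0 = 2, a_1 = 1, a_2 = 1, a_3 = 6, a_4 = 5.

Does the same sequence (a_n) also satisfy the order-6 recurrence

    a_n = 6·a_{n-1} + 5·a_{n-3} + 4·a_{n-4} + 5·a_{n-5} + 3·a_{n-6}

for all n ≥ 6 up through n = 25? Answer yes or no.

Terms a_0..a_25: 2, 1, 1, 6, 5, 1, 4, 4, 0, 1, 0, 2, 3, 4, 0, 5, 5, 5, 4, 2, 2, 3, 4, 1, 5, 3
n=6: candidate gives 2, actual a_6 = 4 ✗

no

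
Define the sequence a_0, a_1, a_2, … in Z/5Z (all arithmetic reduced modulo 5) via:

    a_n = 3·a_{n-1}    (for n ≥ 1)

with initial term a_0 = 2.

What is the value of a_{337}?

a_1 = 3·2 = 1
a_2 = 3·1 = 3
a_3 = 3·3 = 4
a_4 = 3·4 = 2
(a_4) = (2) = (a_0), so the sequence has period 4.
337 ≡ 1 (mod 4), hence a_337 = a_1 = 1.

1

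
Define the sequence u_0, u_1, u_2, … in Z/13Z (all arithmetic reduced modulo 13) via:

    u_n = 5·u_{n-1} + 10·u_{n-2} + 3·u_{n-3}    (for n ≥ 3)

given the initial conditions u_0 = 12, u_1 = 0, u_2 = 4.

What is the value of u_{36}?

u_3 = 5·4 + 10·0 + 3·12 = 4
u_4 = 5·4 + 10·4 + 3·0 = 8
u_5 = 5·8 + 10·4 + 3·4 = 1
u_6 = 5·1 + 10·8 + 3·4 = 6
u_7 = 5·6 + 10·1 + 3·8 = 12
u_8 = 5·12 + 10·6 + 3·1 = 6
u_9 = 5·6 + 10·12 + 3·6 = 12
u_10 = 5·12 + 10·6 + 3·12 = 0
u_11 = 5·0 + 10·12 + 3·6 = 8
u_12 = 5·8 + 10·0 + 3·12 = 11
u_13 = 5·11 + 10·8 + 3·0 = 5
u_14 = 5·5 + 10·11 + 3·8 = 3
u_15 = 5·3 + 10·5 + 3·11 = 7
u_16 = 5·7 + 10·3 + 3·5 = 2
u_17 = 5·2 + 10·7 + 3·3 = 11
u_18 = 5·11 + 10·2 + 3·7 = 5
u_19 = 5·5 + 10·11 + 3·2 = 11
u_20 = 5·11 + 10·5 + 3·11 = 8
u_21 = 5·8 + 10·11 + 3·5 = 9
u_22 = 5·9 + 10·8 + 3·11 = 2
u_23 = 5·2 + 10·9 + 3·8 = 7
u_24 = 5·7 + 10·2 + 3·9 = 4
u_25 = 5·4 + 10·7 + 3·2 = 5
u_26 = 5·5 + 10·4 + 3·7 = 8
u_27 = 5·8 + 10·5 + 3·4 = 11
u_28 = 5·11 + 10·8 + 3·5 = 7
u_29 = 5·7 + 10·11 + 3·8 = 0
u_30 = 5·0 + 10·7 + 3·11 = 12
u_31 = 5·12 + 10·0 + 3·7 = 3
u_32 = 5·3 + 10·12 + 3·0 = 5
u_33 = 5·5 + 10·3 + 3·12 = 0
u_34 = 5·0 + 10·5 + 3·3 = 7
u_35 = 5·7 + 10·0 + 3·5 = 11
u_36 = 5·11 + 10·7 + 3·0 = 8

8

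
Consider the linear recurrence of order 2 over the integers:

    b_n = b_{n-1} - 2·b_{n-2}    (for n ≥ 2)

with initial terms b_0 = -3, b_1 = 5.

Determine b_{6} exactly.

b_2 = 1·5 + -2·-3 = 11
b_3 = 1·11 + -2·5 = 1
b_4 = 1·1 + -2·11 = -21
b_5 = 1·-21 + -2·1 = -23
b_6 = 1·-23 + -2·-21 = 19

19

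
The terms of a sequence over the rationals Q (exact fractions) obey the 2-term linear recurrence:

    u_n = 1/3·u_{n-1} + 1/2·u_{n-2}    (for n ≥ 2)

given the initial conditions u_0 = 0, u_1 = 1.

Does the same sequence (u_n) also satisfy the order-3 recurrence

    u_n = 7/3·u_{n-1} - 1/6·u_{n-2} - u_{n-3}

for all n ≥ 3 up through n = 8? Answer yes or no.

yes

Terms u_0..u_8: 0, 1, 1/3, 11/18, 10/27, 139/324, 319/972, 1889/5832, 595/2187
n=3: candidate gives 11/18, actual u_3 = 11/18 ✓
n=4: candidate gives 10/27, actual u_4 = 10/27 ✓
n=5: candidate gives 139/324, actual u_5 = 139/324 ✓
n=6: candidate gives 319/972, actual u_6 = 319/972 ✓
n=7: candidate gives 1889/5832, actual u_7 = 1889/5832 ✓
n=8: candidate gives 595/2187, actual u_8 = 595/2187 ✓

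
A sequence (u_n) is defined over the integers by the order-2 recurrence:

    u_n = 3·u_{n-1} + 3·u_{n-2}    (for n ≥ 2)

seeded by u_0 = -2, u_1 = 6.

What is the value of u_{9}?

u_2 = 3·6 + 3·-2 = 12
u_3 = 3·12 + 3·6 = 54
u_4 = 3·54 + 3·12 = 198
u_5 = 3·198 + 3·54 = 756
u_6 = 3·756 + 3·198 = 2862
u_7 = 3·2862 + 3·756 = 10854
u_8 = 3·10854 + 3·2862 = 41148
u_9 = 3·41148 + 3·10854 = 156006

156006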